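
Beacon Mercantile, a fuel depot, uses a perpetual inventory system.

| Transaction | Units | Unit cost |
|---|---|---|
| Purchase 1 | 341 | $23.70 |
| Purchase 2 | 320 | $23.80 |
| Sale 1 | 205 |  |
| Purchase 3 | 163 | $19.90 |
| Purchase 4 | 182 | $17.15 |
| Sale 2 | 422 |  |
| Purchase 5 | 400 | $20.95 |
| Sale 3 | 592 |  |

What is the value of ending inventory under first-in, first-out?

Ending inventory = $3,917.65

Sale 1 (205) [FIFO — oldest first]: 205 @ $23.70 = $4,858.50
Sale 2 (422) [FIFO — oldest first]: 136 @ $23.70 + 286 @ $23.80 = $10,030.00
Sale 3 (592) [FIFO — oldest first]: 34 @ $23.80 + 163 @ $19.90 + 182 @ $17.15 + 213 @ $20.95 = $11,636.55
Total COGS = $4,858.50 + $10,030.00 + $11,636.55 = $26,525.05
Ending inventory: 187 @ $20.95 = $3,917.65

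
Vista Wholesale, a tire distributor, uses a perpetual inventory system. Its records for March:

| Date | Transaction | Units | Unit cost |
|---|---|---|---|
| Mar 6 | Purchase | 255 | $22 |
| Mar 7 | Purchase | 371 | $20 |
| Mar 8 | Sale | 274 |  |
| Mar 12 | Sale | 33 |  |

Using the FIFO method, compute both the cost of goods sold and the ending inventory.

COGS = $6,650; ending inventory = $6,380

Mar 8, 274 sold [FIFO — oldest first]: 255 @ $22 + 19 @ $20 = $5,990
Mar 12, 33 sold [FIFO — oldest first]: 33 @ $20 = $660
Total COGS = $5,990 + $660 = $6,650
Ending inventory: 319 @ $20 = $6,380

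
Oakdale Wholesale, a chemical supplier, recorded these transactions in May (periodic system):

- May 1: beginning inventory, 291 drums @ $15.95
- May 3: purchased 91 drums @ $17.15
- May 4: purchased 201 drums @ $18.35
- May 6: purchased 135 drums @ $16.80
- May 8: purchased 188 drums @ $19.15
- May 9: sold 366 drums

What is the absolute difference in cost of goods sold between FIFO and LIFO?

FIFO COGS: 291 @ $15.95 + 75 @ $17.15 = $5,927.70
LIFO COGS: 188 @ $19.15 + 135 @ $16.80 + 43 @ $18.35 = $6,657.25
Difference = |$5,927.70 − $6,657.25| = $729.55

$729.55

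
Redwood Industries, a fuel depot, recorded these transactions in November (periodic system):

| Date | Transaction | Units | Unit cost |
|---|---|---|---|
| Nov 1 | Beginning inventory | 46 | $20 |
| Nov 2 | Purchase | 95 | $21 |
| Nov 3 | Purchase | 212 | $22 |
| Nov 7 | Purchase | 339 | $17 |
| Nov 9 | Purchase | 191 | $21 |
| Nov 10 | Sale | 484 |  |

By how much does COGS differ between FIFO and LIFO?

$814

FIFO COGS: 46 @ $20 + 95 @ $21 + 212 @ $22 + 131 @ $17 = $9,806
LIFO COGS: 191 @ $21 + 293 @ $17 = $8,992
Difference = |$9,806 − $8,992| = $814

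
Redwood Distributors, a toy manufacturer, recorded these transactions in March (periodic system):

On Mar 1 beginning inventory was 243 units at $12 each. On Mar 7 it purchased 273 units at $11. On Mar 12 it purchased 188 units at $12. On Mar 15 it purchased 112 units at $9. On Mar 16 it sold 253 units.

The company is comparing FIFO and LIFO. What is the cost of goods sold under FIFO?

FIFO COGS: 243 @ $12 + 10 @ $11 = $3,026
LIFO COGS: 112 @ $9 + 141 @ $12 = $2,700

COGS = $3,026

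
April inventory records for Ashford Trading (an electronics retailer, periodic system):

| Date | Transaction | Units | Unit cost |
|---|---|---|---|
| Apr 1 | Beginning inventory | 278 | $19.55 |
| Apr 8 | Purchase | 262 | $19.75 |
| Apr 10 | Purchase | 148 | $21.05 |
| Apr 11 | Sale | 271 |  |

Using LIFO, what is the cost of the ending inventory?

Apr 11, 271 sold [LIFO — newest first]: 148 @ $21.05 + 123 @ $19.75 = $5,544.65
Ending inventory: 278 @ $19.55 + 139 @ $19.75 = $8,180.15
Check: goods available $13,724.80 = COGS $5,544.65 + ending $8,180.15

Ending inventory = $8,180.15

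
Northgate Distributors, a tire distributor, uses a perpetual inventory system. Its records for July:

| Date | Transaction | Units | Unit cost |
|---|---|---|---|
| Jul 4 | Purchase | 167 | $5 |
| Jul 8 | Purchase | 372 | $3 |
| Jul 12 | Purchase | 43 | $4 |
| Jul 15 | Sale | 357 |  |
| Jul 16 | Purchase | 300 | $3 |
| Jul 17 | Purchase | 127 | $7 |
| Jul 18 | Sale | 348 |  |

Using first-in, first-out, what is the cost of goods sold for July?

COGS = $2,492

Jul 15, 357 sold [FIFO — oldest first]: 167 @ $5 + 190 @ $3 = $1,405
Jul 18, 348 sold [FIFO — oldest first]: 182 @ $3 + 43 @ $4 + 123 @ $3 = $1,087
Total COGS = $1,405 + $1,087 = $2,492
Ending inventory: 177 @ $3 + 127 @ $7 = $1,420
Check: goods available $3,912 = COGS $2,492 + ending $1,420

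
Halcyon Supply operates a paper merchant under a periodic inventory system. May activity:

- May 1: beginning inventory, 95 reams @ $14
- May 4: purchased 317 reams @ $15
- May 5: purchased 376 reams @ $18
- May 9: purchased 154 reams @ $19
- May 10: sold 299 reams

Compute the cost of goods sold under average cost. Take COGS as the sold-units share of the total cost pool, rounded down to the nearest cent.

COGS = $5,008.40

May 10, sell 299: 299/942 × $15,779.00 → $5,008.40
Ending inventory (cost pool remaining) = $10,770.60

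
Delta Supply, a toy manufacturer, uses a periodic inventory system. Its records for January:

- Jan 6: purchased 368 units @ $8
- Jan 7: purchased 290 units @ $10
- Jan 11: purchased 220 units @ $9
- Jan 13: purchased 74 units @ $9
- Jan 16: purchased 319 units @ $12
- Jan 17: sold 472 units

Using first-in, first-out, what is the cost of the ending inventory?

Jan 17, 472 sold [FIFO — oldest first]: 368 @ $8 + 104 @ $10 = $3,984
Ending inventory: 186 @ $10 + 220 @ $9 + 74 @ $9 + 319 @ $12 = $8,334

Ending inventory = $8,334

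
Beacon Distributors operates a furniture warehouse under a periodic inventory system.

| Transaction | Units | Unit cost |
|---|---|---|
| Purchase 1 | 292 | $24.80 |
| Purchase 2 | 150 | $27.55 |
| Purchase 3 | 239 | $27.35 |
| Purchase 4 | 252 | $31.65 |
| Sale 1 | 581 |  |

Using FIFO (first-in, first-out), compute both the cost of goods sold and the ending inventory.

Sale 1 (581) [FIFO — oldest first]: 292 @ $24.80 + 150 @ $27.55 + 139 @ $27.35 = $15,175.75
Ending inventory: 100 @ $27.35 + 252 @ $31.65 = $10,710.80

COGS = $15,175.75; ending inventory = $10,710.80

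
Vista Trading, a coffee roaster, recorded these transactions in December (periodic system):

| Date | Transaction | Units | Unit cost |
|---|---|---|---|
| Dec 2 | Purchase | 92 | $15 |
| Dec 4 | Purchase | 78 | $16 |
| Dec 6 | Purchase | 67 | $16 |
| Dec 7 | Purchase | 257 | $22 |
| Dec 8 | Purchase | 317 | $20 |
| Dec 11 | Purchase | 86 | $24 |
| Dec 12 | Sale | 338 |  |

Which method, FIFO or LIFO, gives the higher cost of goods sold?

LIFO

FIFO COGS: 92 @ $15 + 78 @ $16 + 67 @ $16 + 101 @ $22 = $5,922
LIFO COGS: 86 @ $24 + 252 @ $20 = $7,104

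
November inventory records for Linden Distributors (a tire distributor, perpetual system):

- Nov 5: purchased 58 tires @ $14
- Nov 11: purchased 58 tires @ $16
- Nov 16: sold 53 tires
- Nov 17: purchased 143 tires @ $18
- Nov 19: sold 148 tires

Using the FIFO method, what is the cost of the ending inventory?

Nov 16, 53 sold [FIFO — oldest first]: 53 @ $14 = $742
Nov 19, 148 sold [FIFO — oldest first]: 5 @ $14 + 58 @ $16 + 85 @ $18 = $2,528
Total COGS = $742 + $2,528 = $3,270
Ending inventory: 58 @ $18 = $1,044

Ending inventory = $1,044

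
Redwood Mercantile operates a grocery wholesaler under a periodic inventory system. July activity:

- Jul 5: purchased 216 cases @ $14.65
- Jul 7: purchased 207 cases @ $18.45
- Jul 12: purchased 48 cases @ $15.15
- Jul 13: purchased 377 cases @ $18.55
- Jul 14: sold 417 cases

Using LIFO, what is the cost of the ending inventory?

Jul 14, 417 sold [LIFO — newest first]: 377 @ $18.55 + 40 @ $15.15 = $7,599.35
Ending inventory: 216 @ $14.65 + 207 @ $18.45 + 8 @ $15.15 = $7,104.75
Check: goods available $14,704.10 = COGS $7,599.35 + ending $7,104.75

Ending inventory = $7,104.75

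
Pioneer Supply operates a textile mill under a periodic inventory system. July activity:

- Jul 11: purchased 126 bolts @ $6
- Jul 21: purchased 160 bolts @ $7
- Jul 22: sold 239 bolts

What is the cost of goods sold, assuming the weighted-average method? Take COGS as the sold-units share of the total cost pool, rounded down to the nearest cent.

Jul 22, sell 239: 239/286 × $1,876.00 → $1,567.70
Ending inventory (cost pool remaining) = $308.30

COGS = $1,567.70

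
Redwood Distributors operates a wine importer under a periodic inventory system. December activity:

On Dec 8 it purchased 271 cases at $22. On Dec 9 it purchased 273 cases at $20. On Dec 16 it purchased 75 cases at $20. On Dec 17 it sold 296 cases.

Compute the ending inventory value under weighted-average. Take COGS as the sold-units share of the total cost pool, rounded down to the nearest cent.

Dec 17, sell 296: 296/619 × $12,922.00 → $6,179.17
Ending inventory (cost pool remaining) = $6,742.83

Ending inventory = $6,742.83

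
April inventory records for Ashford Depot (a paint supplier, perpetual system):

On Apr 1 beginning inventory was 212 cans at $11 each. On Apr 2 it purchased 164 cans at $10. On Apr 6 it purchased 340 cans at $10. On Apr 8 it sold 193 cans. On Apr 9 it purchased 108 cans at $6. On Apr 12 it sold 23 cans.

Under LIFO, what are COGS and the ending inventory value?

COGS = $2,068; ending inventory = $5,952

Apr 8, 193 sold [LIFO — newest first]: 193 @ $10 = $1,930
Apr 12, 23 sold [LIFO — newest first]: 23 @ $6 = $138
Total COGS = $1,930 + $138 = $2,068
Ending inventory: 212 @ $11 + 164 @ $10 + 147 @ $10 + 85 @ $6 = $5,952
Check: goods available $8,020 = COGS $2,068 + ending $5,952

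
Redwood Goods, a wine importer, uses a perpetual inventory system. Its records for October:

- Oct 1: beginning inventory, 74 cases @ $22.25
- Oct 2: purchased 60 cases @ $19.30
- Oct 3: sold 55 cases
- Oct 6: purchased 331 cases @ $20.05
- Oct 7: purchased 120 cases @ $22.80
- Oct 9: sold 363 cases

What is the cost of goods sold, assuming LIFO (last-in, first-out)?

Oct 3, 55 sold [LIFO — newest first]: 55 @ $19.30 = $1,061.50
Oct 9, 363 sold [LIFO — newest first]: 120 @ $22.80 + 243 @ $20.05 = $7,608.15
Total COGS = $1,061.50 + $7,608.15 = $8,669.65
Ending inventory: 74 @ $22.25 + 5 @ $19.30 + 88 @ $20.05 = $3,507.40

COGS = $8,669.65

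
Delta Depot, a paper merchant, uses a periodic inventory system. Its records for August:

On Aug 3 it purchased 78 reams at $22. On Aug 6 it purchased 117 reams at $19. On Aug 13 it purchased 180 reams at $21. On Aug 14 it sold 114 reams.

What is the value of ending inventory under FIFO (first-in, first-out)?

Aug 14, 114 sold [FIFO — oldest first]: 78 @ $22 + 36 @ $19 = $2,400
Ending inventory: 81 @ $19 + 180 @ $21 = $5,319

Ending inventory = $5,319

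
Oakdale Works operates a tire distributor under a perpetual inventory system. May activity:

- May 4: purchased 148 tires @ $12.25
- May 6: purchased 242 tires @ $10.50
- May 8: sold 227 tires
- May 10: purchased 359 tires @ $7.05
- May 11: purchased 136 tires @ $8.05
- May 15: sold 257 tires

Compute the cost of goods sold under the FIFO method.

COGS = $5,016.70

May 8, 227 sold [FIFO — oldest first]: 148 @ $12.25 + 79 @ $10.50 = $2,642.50
May 15, 257 sold [FIFO — oldest first]: 163 @ $10.50 + 94 @ $7.05 = $2,374.20
Total COGS = $2,642.50 + $2,374.20 = $5,016.70
Ending inventory: 265 @ $7.05 + 136 @ $8.05 = $2,963.05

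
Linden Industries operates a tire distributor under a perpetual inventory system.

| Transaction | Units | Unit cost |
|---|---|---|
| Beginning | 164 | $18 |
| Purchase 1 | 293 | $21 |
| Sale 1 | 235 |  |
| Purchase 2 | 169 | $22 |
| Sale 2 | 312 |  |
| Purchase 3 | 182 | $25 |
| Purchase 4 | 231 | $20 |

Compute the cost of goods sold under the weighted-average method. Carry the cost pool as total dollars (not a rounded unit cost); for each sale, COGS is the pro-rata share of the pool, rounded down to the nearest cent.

After Beginning: 164 on hand, pool $2,952.00 (≈ $18.0000 each)
After Purchase 1: 457 on hand, pool $9,105.00 (≈ $19.9234 each)
Sale 1, sell 235: 235/457 × $9,105.00 → $4,682.00
After Purchase 2: 391 on hand, pool $8,141.00 (≈ $20.8210 each)
Sale 2, sell 312: 312/391 × $8,141.00 → $6,496.14
After Purchase 3: 261 on hand, pool $6,194.86 (≈ $23.7351 each)
After Purchase 4: 492 on hand, pool $10,814.86 (≈ $21.9814 each)
Total COGS = $4,682.00 + $6,496.14 = $11,178.14
Ending inventory (cost pool remaining) = $10,814.86
Check: goods available $21,993.00 = COGS $11,178.14 + ending $10,814.86

COGS = $11,178.14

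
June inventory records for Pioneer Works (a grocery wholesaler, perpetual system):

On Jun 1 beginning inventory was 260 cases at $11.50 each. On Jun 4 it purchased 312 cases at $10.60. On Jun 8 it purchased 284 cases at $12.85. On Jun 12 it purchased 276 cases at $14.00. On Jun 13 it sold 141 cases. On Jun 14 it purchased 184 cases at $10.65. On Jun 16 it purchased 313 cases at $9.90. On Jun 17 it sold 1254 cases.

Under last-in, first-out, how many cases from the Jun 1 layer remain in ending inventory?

Jun 13, 141 sold [LIFO — newest first]: 141 @ $14.00 = $1,974.00
Jun 17, 1254 sold [LIFO — newest first]: 313 @ $9.90 + 184 @ $10.65 + 135 @ $14.00 + 284 @ $12.85 + 312 @ $10.60 + 26 @ $11.50 = $14,203.90
Total COGS = $1,974.00 + $14,203.90 = $16,177.90
Ending inventory: 234 @ $11.50 = $2,691.00

234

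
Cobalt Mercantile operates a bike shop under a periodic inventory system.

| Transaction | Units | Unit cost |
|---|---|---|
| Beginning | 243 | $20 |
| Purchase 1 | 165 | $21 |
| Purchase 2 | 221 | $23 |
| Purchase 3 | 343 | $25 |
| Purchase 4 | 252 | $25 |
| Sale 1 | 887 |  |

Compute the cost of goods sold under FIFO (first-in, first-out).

COGS = $19,858

Sale 1 (887) [FIFO — oldest first]: 243 @ $20 + 165 @ $21 + 221 @ $23 + 258 @ $25 = $19,858
Ending inventory: 85 @ $25 + 252 @ $25 = $8,425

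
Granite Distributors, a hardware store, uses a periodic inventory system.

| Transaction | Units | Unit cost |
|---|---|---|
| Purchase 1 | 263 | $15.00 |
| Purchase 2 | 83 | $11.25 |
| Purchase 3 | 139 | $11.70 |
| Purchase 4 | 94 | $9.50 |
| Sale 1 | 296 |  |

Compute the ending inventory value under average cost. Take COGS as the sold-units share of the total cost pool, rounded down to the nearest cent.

Ending inventory = $3,615.98

Sale 1, sell 296: 296/579 × $7,398.05 → $3,782.07
Ending inventory (cost pool remaining) = $3,615.98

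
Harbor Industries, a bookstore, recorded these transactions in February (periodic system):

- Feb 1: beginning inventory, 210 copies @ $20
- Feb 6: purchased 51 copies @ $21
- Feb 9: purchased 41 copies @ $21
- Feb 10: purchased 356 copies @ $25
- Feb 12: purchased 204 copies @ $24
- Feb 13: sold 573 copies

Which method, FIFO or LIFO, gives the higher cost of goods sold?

LIFO

FIFO COGS: 210 @ $20 + 51 @ $21 + 41 @ $21 + 271 @ $25 = $12,907
LIFO COGS: 204 @ $24 + 356 @ $25 + 13 @ $21 = $14,069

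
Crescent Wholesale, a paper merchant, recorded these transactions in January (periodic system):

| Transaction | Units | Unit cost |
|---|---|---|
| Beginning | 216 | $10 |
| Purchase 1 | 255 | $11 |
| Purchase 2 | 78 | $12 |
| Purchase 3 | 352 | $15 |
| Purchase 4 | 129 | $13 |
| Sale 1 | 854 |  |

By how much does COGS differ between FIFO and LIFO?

FIFO COGS: 216 @ $10 + 255 @ $11 + 78 @ $12 + 305 @ $15 = $10,476
LIFO COGS: 129 @ $13 + 352 @ $15 + 78 @ $12 + 255 @ $11 + 40 @ $10 = $11,098
Difference = |$10,476 − $11,098| = $622

$622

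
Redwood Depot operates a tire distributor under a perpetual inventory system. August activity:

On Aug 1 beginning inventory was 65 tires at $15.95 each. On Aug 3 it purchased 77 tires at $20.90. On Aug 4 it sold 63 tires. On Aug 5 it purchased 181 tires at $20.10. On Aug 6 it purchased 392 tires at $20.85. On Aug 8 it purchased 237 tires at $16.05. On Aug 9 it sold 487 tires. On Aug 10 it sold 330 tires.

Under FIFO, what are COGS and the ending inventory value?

Aug 4, 63 sold [FIFO — oldest first]: 63 @ $15.95 = $1,004.85
Aug 9, 487 sold [FIFO — oldest first]: 2 @ $15.95 + 77 @ $20.90 + 181 @ $20.10 + 227 @ $20.85 = $10,012.25
Aug 10, 330 sold [FIFO — oldest first]: 165 @ $20.85 + 165 @ $16.05 = $6,088.50
Total COGS = $1,004.85 + $10,012.25 + $6,088.50 = $17,105.60
Ending inventory: 72 @ $16.05 = $1,155.60
Check: goods available $18,261.20 = COGS $17,105.60 + ending $1,155.60

COGS = $17,105.60; ending inventory = $1,155.60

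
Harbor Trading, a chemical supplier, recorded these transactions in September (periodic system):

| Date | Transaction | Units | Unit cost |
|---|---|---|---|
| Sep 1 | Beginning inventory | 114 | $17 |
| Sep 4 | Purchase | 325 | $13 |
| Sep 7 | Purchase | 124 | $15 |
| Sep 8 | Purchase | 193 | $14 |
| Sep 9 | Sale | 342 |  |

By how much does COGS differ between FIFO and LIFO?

FIFO COGS: 114 @ $17 + 228 @ $13 = $4,902
LIFO COGS: 193 @ $14 + 124 @ $15 + 25 @ $13 = $4,887
Difference = |$4,902 − $4,887| = $15

$15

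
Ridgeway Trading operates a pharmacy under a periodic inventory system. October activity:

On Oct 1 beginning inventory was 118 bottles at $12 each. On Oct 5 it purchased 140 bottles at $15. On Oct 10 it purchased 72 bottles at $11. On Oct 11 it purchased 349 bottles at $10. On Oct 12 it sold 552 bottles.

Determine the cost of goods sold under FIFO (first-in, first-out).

Oct 12, 552 sold [FIFO — oldest first]: 118 @ $12 + 140 @ $15 + 72 @ $11 + 222 @ $10 = $6,528
Ending inventory: 127 @ $10 = $1,270

COGS = $6,528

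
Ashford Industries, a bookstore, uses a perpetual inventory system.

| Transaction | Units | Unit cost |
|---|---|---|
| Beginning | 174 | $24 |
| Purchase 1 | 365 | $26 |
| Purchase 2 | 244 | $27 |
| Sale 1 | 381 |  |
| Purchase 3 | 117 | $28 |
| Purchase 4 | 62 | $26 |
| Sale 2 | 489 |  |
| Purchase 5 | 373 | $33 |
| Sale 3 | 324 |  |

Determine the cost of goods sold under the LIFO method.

Sale 1 (381) [LIFO — newest first]: 244 @ $27 + 137 @ $26 = $10,150
Sale 2 (489) [LIFO — newest first]: 62 @ $26 + 117 @ $28 + 228 @ $26 + 82 @ $24 = $12,784
Sale 3 (324) [LIFO — newest first]: 324 @ $33 = $10,692
Total COGS = $10,150 + $12,784 + $10,692 = $33,626
Ending inventory: 92 @ $24 + 49 @ $33 = $3,825

COGS = $33,626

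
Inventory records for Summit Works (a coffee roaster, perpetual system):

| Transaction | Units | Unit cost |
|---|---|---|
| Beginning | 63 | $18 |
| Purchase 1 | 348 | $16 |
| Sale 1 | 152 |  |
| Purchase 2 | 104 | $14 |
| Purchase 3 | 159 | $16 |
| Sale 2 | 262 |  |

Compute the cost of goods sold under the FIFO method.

Sale 1 (152) [FIFO — oldest first]: 63 @ $18 + 89 @ $16 = $2,558
Sale 2 (262) [FIFO — oldest first]: 259 @ $16 + 3 @ $14 = $4,186
Total COGS = $2,558 + $4,186 = $6,744
Ending inventory: 101 @ $14 + 159 @ $16 = $3,958

COGS = $6,744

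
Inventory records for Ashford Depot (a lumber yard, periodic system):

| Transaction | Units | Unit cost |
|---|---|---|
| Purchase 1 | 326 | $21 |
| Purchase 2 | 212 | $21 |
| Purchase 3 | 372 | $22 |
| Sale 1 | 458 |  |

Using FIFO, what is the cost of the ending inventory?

Ending inventory = $9,864

Sale 1 (458) [FIFO — oldest first]: 326 @ $21 + 132 @ $21 = $9,618
Ending inventory: 80 @ $21 + 372 @ $22 = $9,864
Check: goods available $19,482 = COGS $9,618 + ending $9,864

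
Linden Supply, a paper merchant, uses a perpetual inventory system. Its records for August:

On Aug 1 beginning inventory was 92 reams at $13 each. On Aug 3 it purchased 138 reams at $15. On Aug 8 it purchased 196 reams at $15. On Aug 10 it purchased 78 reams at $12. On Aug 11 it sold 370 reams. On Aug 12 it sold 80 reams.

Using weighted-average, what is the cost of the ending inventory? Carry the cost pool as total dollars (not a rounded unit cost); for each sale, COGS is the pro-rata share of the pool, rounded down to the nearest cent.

Ending inventory = $765.22

After Aug 1: 92 on hand, pool $1,196.00 (≈ $13.0000 each)
After Aug 3: 230 on hand, pool $3,266.00 (≈ $14.2000 each)
After Aug 8: 426 on hand, pool $6,206.00 (≈ $14.5681 each)
After Aug 10: 504 on hand, pool $7,142.00 (≈ $14.1706 each)
Aug 11, sell 370: 370/504 × $7,142.00 → $5,243.13
Aug 12, sell 80: 80/134 × $1,898.87 → $1,133.65
Total COGS = $5,243.13 + $1,133.65 = $6,376.78
Ending inventory (cost pool remaining) = $765.22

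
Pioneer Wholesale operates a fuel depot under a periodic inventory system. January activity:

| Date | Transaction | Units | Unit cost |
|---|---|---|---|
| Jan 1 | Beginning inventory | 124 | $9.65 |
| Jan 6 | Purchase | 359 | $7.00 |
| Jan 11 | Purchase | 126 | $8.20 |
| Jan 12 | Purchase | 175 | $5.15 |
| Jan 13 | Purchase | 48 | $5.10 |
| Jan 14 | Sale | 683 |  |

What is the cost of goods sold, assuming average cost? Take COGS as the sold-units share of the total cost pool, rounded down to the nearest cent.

COGS = $4,834.23

Jan 14, sell 683: 683/832 × $5,888.85 → $4,834.23
Ending inventory (cost pool remaining) = $1,054.62
Check: goods available $5,888.85 = COGS $4,834.23 + ending $1,054.62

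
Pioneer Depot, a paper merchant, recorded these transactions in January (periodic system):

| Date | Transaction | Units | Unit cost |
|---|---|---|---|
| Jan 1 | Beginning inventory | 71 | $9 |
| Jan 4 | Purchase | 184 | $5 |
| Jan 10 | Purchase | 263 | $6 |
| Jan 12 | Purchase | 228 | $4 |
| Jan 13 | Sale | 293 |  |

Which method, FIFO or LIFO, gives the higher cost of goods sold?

FIFO

FIFO COGS: 71 @ $9 + 184 @ $5 + 38 @ $6 = $1,787
LIFO COGS: 228 @ $4 + 65 @ $6 = $1,302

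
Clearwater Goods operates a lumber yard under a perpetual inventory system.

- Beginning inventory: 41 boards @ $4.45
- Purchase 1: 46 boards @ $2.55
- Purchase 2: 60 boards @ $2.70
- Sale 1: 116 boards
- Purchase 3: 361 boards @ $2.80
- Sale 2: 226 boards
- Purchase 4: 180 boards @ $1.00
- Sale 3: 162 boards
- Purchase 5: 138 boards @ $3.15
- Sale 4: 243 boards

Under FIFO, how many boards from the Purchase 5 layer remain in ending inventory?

Sale 1 (116) [FIFO — oldest first]: 41 @ $4.45 + 46 @ $2.55 + 29 @ $2.70 = $378.05
Sale 2 (226) [FIFO — oldest first]: 31 @ $2.70 + 195 @ $2.80 = $629.70
Sale 3 (162) [FIFO — oldest first]: 162 @ $2.80 = $453.60
Sale 4 (243) [FIFO — oldest first]: 4 @ $2.80 + 180 @ $1.00 + 59 @ $3.15 = $377.05
Total COGS = $378.05 + $629.70 + $453.60 + $377.05 = $1,838.40
Ending inventory: 79 @ $3.15 = $248.85

79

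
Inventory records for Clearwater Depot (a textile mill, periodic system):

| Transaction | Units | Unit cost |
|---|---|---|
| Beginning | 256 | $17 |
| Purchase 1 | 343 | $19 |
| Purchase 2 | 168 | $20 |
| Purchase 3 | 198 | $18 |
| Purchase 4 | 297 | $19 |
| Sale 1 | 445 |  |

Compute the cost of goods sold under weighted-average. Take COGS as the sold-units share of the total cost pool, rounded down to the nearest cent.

Sale 1, sell 445: 445/1262 × $23,436.00 → $8,263.88
Ending inventory (cost pool remaining) = $15,172.12
Check: goods available $23,436.00 = COGS $8,263.88 + ending $15,172.12

COGS = $8,263.88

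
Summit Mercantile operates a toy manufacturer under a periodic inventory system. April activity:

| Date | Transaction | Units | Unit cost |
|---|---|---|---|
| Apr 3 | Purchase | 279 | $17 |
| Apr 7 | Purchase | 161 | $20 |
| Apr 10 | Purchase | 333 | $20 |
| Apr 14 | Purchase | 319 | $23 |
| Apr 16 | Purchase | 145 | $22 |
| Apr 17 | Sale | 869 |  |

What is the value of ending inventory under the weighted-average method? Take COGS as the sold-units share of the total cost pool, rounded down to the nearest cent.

Ending inventory = $7,481.98

Apr 17, sell 869: 869/1237 × $25,150.00 → $17,668.02
Ending inventory (cost pool remaining) = $7,481.98
Check: goods available $25,150.00 = COGS $17,668.02 + ending $7,481.98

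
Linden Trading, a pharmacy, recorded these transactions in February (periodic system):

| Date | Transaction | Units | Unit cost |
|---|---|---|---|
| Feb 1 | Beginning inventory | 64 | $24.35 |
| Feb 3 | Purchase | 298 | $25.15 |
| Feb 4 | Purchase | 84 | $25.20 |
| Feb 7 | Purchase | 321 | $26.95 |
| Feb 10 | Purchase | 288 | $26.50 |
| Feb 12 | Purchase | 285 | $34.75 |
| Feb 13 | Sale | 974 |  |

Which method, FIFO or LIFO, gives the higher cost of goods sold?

FIFO COGS: 64 @ $24.35 + 298 @ $25.15 + 84 @ $25.20 + 321 @ $26.95 + 207 @ $26.50 = $25,306.35
LIFO COGS: 285 @ $34.75 + 288 @ $26.50 + 321 @ $26.95 + 80 @ $25.20 = $28,202.70

LIFO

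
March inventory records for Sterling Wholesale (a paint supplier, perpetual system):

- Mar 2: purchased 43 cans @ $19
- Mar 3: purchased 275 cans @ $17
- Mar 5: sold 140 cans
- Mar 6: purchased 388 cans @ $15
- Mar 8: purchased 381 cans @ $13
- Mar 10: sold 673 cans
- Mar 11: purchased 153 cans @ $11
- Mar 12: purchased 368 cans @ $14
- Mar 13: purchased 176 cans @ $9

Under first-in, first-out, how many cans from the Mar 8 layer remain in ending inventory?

274

Mar 5, 140 sold [FIFO — oldest first]: 43 @ $19 + 97 @ $17 = $2,466
Mar 10, 673 sold [FIFO — oldest first]: 178 @ $17 + 388 @ $15 + 107 @ $13 = $10,237
Total COGS = $2,466 + $10,237 = $12,703
Ending inventory: 274 @ $13 + 153 @ $11 + 368 @ $14 + 176 @ $9 = $11,981
Check: goods available $24,684 = COGS $12,703 + ending $11,981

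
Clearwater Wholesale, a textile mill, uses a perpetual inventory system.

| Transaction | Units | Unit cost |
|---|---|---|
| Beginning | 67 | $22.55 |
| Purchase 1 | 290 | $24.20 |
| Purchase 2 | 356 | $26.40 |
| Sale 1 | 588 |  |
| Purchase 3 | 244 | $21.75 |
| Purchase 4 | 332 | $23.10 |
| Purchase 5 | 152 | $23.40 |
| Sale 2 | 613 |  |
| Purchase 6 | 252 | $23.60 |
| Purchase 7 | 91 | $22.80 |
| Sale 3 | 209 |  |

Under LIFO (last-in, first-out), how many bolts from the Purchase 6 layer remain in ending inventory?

Sale 1 (588) [LIFO — newest first]: 356 @ $26.40 + 232 @ $24.20 = $15,012.80
Sale 2 (613) [LIFO — newest first]: 152 @ $23.40 + 332 @ $23.10 + 129 @ $21.75 = $14,031.75
Sale 3 (209) [LIFO — newest first]: 91 @ $22.80 + 118 @ $23.60 = $4,859.60
Total COGS = $15,012.80 + $14,031.75 + $4,859.60 = $33,904.15
Ending inventory: 67 @ $22.55 + 58 @ $24.20 + 115 @ $21.75 + 134 @ $23.60 = $8,578.10

134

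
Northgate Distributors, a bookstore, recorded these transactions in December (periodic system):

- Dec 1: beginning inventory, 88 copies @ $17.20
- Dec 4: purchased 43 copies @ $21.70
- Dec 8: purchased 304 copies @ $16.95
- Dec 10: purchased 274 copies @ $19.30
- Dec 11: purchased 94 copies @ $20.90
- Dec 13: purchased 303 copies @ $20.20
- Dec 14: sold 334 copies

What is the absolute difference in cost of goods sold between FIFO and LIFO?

$880.95

FIFO COGS: 88 @ $17.20 + 43 @ $21.70 + 203 @ $16.95 = $5,887.55
LIFO COGS: 303 @ $20.20 + 31 @ $20.90 = $6,768.50
Difference = |$5,887.55 − $6,768.50| = $880.95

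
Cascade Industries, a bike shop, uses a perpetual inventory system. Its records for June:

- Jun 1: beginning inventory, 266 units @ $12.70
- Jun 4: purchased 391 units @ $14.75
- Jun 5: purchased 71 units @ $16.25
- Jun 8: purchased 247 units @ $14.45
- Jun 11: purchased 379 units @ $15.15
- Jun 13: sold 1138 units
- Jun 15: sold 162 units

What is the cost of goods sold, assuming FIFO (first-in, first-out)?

COGS = $18,792.10

Jun 13, 1138 sold [FIFO — oldest first]: 266 @ $12.70 + 391 @ $14.75 + 71 @ $16.25 + 247 @ $14.45 + 163 @ $15.15 = $16,337.80
Jun 15, 162 sold [FIFO — oldest first]: 162 @ $15.15 = $2,454.30
Total COGS = $16,337.80 + $2,454.30 = $18,792.10
Ending inventory: 54 @ $15.15 = $818.10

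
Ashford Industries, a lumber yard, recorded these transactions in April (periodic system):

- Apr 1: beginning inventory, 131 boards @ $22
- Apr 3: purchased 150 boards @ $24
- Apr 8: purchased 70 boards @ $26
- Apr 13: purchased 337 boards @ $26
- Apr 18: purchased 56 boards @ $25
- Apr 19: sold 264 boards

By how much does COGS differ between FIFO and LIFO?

$734

FIFO COGS: 131 @ $22 + 133 @ $24 = $6,074
LIFO COGS: 56 @ $25 + 208 @ $26 = $6,808
Difference = |$6,074 − $6,808| = $734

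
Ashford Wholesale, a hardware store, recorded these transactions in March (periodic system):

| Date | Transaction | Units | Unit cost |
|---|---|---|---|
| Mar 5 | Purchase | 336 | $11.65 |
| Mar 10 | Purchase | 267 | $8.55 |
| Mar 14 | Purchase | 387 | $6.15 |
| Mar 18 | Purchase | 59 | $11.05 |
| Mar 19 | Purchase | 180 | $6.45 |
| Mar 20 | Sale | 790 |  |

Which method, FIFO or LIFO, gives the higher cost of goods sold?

FIFO COGS: 336 @ $11.65 + 267 @ $8.55 + 187 @ $6.15 = $7,347.30
LIFO COGS: 180 @ $6.45 + 59 @ $11.05 + 387 @ $6.15 + 164 @ $8.55 = $5,595.20

FIFO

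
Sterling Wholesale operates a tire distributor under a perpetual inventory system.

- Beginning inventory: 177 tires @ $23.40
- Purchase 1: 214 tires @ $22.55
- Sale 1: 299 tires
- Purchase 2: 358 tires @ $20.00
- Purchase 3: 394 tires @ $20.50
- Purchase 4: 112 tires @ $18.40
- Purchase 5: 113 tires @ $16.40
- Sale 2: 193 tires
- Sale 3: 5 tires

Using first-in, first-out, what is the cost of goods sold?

Sale 1 (299) [FIFO — oldest first]: 177 @ $23.40 + 122 @ $22.55 = $6,892.90
Sale 2 (193) [FIFO — oldest first]: 92 @ $22.55 + 101 @ $20.00 = $4,094.60
Sale 3 (5) [FIFO — oldest first]: 5 @ $20.00 = $100.00
Total COGS = $6,892.90 + $4,094.60 + $100.00 = $11,087.50
Ending inventory: 252 @ $20.00 + 394 @ $20.50 + 112 @ $18.40 + 113 @ $16.40 = $17,031.00
Check: goods available $28,118.50 = COGS $11,087.50 + ending $17,031.00

COGS = $11,087.50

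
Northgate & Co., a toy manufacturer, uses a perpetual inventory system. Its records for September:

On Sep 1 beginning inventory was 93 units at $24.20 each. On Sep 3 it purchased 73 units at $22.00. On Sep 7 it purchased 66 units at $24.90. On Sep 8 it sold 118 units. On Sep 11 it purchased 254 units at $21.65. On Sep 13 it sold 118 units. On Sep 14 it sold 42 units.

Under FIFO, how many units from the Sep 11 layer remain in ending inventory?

208

Sep 8, 118 sold [FIFO — oldest first]: 93 @ $24.20 + 25 @ $22.00 = $2,800.60
Sep 13, 118 sold [FIFO — oldest first]: 48 @ $22.00 + 66 @ $24.90 + 4 @ $21.65 = $2,786.00
Sep 14, 42 sold [FIFO — oldest first]: 42 @ $21.65 = $909.30
Total COGS = $2,800.60 + $2,786.00 + $909.30 = $6,495.90
Ending inventory: 208 @ $21.65 = $4,503.20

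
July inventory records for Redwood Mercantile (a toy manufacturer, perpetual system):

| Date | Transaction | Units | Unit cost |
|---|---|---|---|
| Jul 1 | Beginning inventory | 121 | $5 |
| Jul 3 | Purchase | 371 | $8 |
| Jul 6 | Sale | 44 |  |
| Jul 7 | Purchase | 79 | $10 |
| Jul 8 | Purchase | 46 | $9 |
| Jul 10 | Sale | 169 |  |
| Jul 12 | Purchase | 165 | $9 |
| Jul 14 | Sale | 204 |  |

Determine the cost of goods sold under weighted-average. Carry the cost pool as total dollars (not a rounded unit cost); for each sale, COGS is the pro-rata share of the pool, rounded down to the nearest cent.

After Jul 1: 121 on hand, pool $605.00 (≈ $5.0000 each)
After Jul 3: 492 on hand, pool $3,573.00 (≈ $7.2622 each)
Jul 6, sell 44: 44/492 × $3,573.00 → $319.53
After Jul 7: 527 on hand, pool $4,043.47 (≈ $7.6726 each)
After Jul 8: 573 on hand, pool $4,457.47 (≈ $7.7792 each)
Jul 10, sell 169: 169/573 × $4,457.47 → $1,314.68
After Jul 12: 569 on hand, pool $4,627.79 (≈ $8.1332 each)
Jul 14, sell 204: 204/569 × $4,627.79 → $1,659.17
Total COGS = $319.53 + $1,314.68 + $1,659.17 = $3,293.38
Ending inventory (cost pool remaining) = $2,968.62

COGS = $3,293.38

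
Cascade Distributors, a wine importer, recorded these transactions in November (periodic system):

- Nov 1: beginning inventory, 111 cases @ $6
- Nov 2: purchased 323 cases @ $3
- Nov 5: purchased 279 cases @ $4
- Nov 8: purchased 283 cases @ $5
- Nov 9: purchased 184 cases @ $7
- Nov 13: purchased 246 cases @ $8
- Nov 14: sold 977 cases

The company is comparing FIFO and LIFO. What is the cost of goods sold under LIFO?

FIFO COGS: 111 @ $6 + 323 @ $3 + 279 @ $4 + 264 @ $5 = $4,071
LIFO COGS: 246 @ $8 + 184 @ $7 + 283 @ $5 + 264 @ $4 = $5,727

COGS = $5,727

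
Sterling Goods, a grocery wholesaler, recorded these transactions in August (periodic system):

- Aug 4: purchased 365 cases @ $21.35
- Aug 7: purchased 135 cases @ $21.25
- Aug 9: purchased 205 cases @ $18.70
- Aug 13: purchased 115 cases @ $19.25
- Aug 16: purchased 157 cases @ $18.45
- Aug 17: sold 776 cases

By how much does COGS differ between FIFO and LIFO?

$547.70

FIFO COGS: 365 @ $21.35 + 135 @ $21.25 + 205 @ $18.70 + 71 @ $19.25 = $15,861.75
LIFO COGS: 157 @ $18.45 + 115 @ $19.25 + 205 @ $18.70 + 135 @ $21.25 + 164 @ $21.35 = $15,314.05
Difference = |$15,861.75 − $15,314.05| = $547.70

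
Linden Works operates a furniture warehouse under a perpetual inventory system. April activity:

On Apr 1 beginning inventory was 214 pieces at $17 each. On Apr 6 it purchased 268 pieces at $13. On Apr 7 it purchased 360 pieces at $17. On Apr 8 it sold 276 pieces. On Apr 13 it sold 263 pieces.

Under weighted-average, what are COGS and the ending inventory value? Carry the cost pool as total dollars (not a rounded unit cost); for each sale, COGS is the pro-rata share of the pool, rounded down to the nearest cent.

COGS = $8,476.76; ending inventory = $4,765.24

After Apr 1: 214 on hand, pool $3,638.00 (≈ $17.0000 each)
After Apr 6: 482 on hand, pool $7,122.00 (≈ $14.7759 each)
After Apr 7: 842 on hand, pool $13,242.00 (≈ $15.7268 each)
Apr 8, sell 276: 276/842 × $13,242.00 → $4,340.60
Apr 13, sell 263: 263/566 × $8,901.40 → $4,136.16
Total COGS = $4,340.60 + $4,136.16 = $8,476.76
Ending inventory (cost pool remaining) = $4,765.24
Check: goods available $13,242.00 = COGS $8,476.76 + ending $4,765.24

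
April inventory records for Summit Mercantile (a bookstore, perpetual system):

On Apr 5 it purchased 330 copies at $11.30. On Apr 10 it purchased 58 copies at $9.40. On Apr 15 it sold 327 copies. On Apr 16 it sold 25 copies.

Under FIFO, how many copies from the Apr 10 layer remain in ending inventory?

36

Apr 15, 327 sold [FIFO — oldest first]: 327 @ $11.30 = $3,695.10
Apr 16, 25 sold [FIFO — oldest first]: 3 @ $11.30 + 22 @ $9.40 = $240.70
Total COGS = $3,695.10 + $240.70 = $3,935.80
Ending inventory: 36 @ $9.40 = $338.40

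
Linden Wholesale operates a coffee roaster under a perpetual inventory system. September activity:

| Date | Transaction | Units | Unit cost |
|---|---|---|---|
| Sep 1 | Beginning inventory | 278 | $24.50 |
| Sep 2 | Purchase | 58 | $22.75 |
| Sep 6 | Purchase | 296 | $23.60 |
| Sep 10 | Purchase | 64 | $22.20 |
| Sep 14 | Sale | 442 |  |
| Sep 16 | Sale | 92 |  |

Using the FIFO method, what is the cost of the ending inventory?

Ending inventory = $3,733.60

Sep 14, 442 sold [FIFO — oldest first]: 278 @ $24.50 + 58 @ $22.75 + 106 @ $23.60 = $10,632.10
Sep 16, 92 sold [FIFO — oldest first]: 92 @ $23.60 = $2,171.20
Total COGS = $10,632.10 + $2,171.20 = $12,803.30
Ending inventory: 98 @ $23.60 + 64 @ $22.20 = $3,733.60
Check: goods available $16,536.90 = COGS $12,803.30 + ending $3,733.60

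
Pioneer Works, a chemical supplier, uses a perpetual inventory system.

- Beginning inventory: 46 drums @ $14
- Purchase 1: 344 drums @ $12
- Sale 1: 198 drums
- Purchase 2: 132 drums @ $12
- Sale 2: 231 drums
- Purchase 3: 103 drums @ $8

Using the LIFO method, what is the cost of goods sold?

Sale 1 (198) [LIFO — newest first]: 198 @ $12 = $2,376
Sale 2 (231) [LIFO — newest first]: 132 @ $12 + 99 @ $12 = $2,772
Total COGS = $2,376 + $2,772 = $5,148
Ending inventory: 46 @ $14 + 47 @ $12 + 103 @ $8 = $2,032

COGS = $5,148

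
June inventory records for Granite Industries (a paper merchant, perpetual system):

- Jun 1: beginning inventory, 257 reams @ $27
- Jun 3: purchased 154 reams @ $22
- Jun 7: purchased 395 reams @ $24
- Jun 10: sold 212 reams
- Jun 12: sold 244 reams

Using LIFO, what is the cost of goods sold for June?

COGS = $10,822

Jun 10, 212 sold [LIFO — newest first]: 212 @ $24 = $5,088
Jun 12, 244 sold [LIFO — newest first]: 183 @ $24 + 61 @ $22 = $5,734
Total COGS = $5,088 + $5,734 = $10,822
Ending inventory: 257 @ $27 + 93 @ $22 = $8,985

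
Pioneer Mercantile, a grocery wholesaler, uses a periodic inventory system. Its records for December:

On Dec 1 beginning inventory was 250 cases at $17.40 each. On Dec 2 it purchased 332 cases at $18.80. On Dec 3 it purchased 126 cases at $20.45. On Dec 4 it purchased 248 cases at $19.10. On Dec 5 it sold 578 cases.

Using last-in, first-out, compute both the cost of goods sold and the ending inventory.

COGS = $11,148.70; ending inventory = $6,756.40

Dec 5, 578 sold [LIFO — newest first]: 248 @ $19.10 + 126 @ $20.45 + 204 @ $18.80 = $11,148.70
Ending inventory: 250 @ $17.40 + 128 @ $18.80 = $6,756.40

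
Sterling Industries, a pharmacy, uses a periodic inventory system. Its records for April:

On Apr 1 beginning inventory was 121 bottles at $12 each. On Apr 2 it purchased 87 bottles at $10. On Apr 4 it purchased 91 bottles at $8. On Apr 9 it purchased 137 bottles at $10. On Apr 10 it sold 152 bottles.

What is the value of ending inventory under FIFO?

Ending inventory = $2,658

Apr 10, 152 sold [FIFO — oldest first]: 121 @ $12 + 31 @ $10 = $1,762
Ending inventory: 56 @ $10 + 91 @ $8 + 137 @ $10 = $2,658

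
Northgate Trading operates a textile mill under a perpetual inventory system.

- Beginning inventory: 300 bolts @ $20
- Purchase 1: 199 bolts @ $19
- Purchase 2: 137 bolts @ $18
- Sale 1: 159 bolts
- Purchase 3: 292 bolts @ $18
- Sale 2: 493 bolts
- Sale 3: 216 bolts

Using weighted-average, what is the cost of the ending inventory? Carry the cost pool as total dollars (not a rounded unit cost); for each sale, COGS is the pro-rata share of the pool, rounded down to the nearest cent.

Ending inventory = $1,126.76

After Beginning: 300 on hand, pool $6,000.00 (≈ $20.0000 each)
After Purchase 1: 499 on hand, pool $9,781.00 (≈ $19.6012 each)
After Purchase 2: 636 on hand, pool $12,247.00 (≈ $19.2563 each)
Sale 1, sell 159: 159/636 × $12,247.00 → $3,061.75
After Purchase 3: 769 on hand, pool $14,441.25 (≈ $18.7793 each)
Sale 2, sell 493: 493/769 × $14,441.25 → $9,258.17
Sale 3, sell 216: 216/276 × $5,183.08 → $4,056.32
Total COGS = $3,061.75 + $9,258.17 + $4,056.32 = $16,376.24
Ending inventory (cost pool remaining) = $1,126.76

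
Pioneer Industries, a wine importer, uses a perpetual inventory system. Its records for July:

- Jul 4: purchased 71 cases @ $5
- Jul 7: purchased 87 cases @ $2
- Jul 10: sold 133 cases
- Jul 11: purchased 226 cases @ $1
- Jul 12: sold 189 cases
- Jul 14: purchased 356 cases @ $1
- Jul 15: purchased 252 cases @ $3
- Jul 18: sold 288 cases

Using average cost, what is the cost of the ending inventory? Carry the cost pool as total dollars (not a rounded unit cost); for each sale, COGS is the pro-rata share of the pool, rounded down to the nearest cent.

Ending inventory = $677.63

After Jul 4: 71 on hand, pool $355.00 (≈ $5.0000 each)
After Jul 7: 158 on hand, pool $529.00 (≈ $3.3481 each)
Jul 10, sell 133: 133/158 × $529.00 → $445.29
After Jul 11: 251 on hand, pool $309.71 (≈ $1.2339 each)
Jul 12, sell 189: 189/251 × $309.71 → $233.20
After Jul 14: 418 on hand, pool $432.51 (≈ $1.0347 each)
After Jul 15: 670 on hand, pool $1,188.51 (≈ $1.7739 each)
Jul 18, sell 288: 288/670 × $1,188.51 → $510.88
Total COGS = $445.29 + $233.20 + $510.88 = $1,189.37
Ending inventory (cost pool remaining) = $677.63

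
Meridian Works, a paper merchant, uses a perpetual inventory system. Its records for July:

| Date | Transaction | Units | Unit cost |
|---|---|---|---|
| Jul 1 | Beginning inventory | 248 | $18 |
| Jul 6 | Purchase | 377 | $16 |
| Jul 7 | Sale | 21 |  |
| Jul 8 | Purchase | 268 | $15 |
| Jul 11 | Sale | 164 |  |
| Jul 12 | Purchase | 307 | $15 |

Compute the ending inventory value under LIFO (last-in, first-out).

Ending inventory = $16,325

Jul 7, 21 sold [LIFO — newest first]: 21 @ $16 = $336
Jul 11, 164 sold [LIFO — newest first]: 164 @ $15 = $2,460
Total COGS = $336 + $2,460 = $2,796
Ending inventory: 248 @ $18 + 356 @ $16 + 104 @ $15 + 307 @ $15 = $16,325
Check: goods available $19,121 = COGS $2,796 + ending $16,325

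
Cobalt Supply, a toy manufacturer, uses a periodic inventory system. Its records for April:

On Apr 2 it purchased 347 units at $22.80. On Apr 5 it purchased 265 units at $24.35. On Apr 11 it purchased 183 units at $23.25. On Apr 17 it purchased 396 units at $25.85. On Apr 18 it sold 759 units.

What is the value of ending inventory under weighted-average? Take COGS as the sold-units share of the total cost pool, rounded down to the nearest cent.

Apr 18, sell 759: 759/1191 × $28,855.70 → $18,389.14
Ending inventory (cost pool remaining) = $10,466.56

Ending inventory = $10,466.56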